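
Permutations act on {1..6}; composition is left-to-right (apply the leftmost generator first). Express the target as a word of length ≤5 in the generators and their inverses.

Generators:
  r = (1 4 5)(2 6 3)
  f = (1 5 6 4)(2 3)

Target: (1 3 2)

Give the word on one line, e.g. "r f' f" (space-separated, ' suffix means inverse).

  after r: (1 4 5)(2 6 3)
  after f': (1 6 2 5 4)
  after r': (1 2 4 5)(3 6)
  after r': (1 3 2)

r f' r' r'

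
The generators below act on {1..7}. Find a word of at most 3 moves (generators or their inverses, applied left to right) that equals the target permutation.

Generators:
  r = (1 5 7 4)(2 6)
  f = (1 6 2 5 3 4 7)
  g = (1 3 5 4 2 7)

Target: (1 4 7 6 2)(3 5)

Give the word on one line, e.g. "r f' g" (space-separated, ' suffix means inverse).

  after g': (1 7 2 4 5 3)
  after r: (1 4 7 6 2)(3 5)

g' r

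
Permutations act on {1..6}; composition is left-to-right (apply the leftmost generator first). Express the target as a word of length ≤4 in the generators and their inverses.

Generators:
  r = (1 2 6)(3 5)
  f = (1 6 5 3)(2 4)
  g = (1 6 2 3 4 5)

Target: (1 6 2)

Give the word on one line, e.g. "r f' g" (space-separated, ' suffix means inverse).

r r

  after r: (1 2 6)(3 5)
  after r: (1 6 2)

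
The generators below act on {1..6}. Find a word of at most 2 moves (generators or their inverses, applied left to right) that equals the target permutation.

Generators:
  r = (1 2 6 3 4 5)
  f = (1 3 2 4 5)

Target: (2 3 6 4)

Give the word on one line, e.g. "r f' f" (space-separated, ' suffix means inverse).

r' f

  after r': (1 5 4 3 6 2)
  after f: (2 3 6 4)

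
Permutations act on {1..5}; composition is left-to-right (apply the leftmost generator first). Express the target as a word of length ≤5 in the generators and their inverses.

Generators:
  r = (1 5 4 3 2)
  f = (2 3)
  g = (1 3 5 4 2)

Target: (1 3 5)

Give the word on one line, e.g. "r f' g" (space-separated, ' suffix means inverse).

  after r: (1 5 4 3 2)
  after g: (1 4 5 2 3)
  after r: (1 3 5)

r g r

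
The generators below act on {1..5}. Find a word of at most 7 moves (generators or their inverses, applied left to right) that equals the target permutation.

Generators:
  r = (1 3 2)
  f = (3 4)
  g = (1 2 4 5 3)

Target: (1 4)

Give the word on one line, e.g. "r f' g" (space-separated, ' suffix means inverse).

  after r: (1 3 2)
  after f: (1 4 3 2)
  after f: (1 3 2)
  after f: (1 4 3 2)
  after r': (1 4)

r f f f r'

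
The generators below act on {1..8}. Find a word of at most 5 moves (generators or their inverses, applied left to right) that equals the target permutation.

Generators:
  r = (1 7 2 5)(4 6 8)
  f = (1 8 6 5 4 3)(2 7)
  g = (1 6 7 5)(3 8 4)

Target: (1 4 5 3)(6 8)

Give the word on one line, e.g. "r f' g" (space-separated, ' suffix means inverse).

  after f': (1 3 4 5 6 8)(2 7)
  after r: (1 3 6 4)(5 8 7)
  after g': (1 4 5 3)(6 8)

f' r g'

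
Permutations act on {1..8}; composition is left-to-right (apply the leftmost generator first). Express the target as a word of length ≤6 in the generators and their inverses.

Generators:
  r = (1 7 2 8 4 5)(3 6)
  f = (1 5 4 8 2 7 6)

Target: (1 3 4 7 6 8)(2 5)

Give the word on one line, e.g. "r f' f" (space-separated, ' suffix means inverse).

f' r' f r' r'

  after f': (1 6 7 2 8 4 5)
  after r': (1 3 6)
  after f: (1 3)(2 7 6 5 4 8)
  after r': (1 6 4 2)(3 5 8 7)
  after r': (1 3 4 7 6 8)(2 5)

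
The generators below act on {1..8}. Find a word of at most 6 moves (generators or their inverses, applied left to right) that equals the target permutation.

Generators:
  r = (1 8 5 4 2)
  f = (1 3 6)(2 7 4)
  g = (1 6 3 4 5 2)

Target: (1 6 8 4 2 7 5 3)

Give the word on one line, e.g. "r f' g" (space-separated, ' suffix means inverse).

  after f': (1 6 3)(2 4 7)
  after f': (1 3 6)(2 7 4)
  after r: (1 3 6 8 5 4)(2 7)
  after g': (1 6 8 4 2 7 5 3)

f' f' r g'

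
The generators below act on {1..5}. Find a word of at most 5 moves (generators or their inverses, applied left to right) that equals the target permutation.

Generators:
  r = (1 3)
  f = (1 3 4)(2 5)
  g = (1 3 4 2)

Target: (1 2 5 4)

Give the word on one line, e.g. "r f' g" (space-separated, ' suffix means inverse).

  after f: (1 3 4)(2 5)
  after r': (2 5)(3 4)
  after g': (1 2 5 4)

f r' g'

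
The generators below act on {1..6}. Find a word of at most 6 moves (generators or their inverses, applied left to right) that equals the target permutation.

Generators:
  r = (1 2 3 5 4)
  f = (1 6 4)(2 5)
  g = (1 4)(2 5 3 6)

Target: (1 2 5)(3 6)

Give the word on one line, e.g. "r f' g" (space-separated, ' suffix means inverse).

r r g' f

  after r: (1 2 3 5 4)
  after r: (1 3 4 2 5)
  after g': (1 5 4 6 3)
  after f: (1 2 5)(3 6)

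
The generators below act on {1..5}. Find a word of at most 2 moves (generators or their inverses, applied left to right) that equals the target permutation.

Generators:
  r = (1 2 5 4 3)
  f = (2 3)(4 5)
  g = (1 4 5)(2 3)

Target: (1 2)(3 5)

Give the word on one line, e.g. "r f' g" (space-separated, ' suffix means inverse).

  after f: (2 3)(4 5)
  after r: (1 2)(3 5)

f r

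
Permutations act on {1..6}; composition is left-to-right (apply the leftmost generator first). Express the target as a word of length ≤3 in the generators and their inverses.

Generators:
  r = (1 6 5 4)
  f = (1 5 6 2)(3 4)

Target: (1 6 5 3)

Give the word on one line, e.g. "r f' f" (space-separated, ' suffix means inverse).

f' r' f'

  after f': (1 2 6 5)(3 4)
  after r': (1 2)(3 5 4)
  after f': (1 6 5 3)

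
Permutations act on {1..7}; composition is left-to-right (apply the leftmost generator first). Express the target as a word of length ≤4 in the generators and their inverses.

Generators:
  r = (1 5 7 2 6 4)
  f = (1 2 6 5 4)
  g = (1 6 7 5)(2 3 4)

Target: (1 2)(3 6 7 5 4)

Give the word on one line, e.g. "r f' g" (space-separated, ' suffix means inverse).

  after g: (1 6 7 5)(2 3 4)
  after g: (1 7)(2 4 3)(5 6)
  after r: (1 2)(3 6 7 5 4)

g g r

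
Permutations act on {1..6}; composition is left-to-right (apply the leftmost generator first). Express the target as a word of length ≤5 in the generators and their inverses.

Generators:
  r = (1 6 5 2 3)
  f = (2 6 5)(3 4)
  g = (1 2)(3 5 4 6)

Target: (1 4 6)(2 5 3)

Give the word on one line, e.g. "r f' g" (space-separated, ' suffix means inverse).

  after g: (1 2)(3 5 4 6)
  after r: (1 3 2 6)(4 5)
  after g: (1 5 6 2 3)
  after g: (1 4 6)(2 5 3)

g r g g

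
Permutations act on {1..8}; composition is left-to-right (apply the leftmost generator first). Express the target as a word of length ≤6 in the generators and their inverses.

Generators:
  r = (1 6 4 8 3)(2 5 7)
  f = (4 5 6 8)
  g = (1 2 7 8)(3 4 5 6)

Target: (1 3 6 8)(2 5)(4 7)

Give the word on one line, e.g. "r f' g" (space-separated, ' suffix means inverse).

r r g f' g'

  after r: (1 6 4 8 3)(2 5 7)
  after r: (1 4 3 6 8)(2 7 5)
  after g: (1 5 7 6)(2 8)
  after f': (1 4 8 2 6)(5 7)
  after g': (1 3 6 8)(2 5)(4 7)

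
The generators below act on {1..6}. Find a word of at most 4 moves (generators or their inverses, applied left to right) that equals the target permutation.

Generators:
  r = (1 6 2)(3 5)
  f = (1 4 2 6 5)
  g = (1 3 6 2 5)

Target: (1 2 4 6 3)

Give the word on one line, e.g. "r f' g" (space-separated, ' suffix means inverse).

f' r r g'

  after f': (1 5 6 2 4)
  after r: (1 3 5 2 4 6)
  after r: (1 5)(2 4)
  after g': (1 2 4 6 3)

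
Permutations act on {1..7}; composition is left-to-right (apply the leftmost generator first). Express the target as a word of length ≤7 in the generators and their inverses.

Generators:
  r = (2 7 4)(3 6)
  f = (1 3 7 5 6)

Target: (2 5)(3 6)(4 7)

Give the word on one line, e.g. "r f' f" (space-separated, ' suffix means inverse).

r' f' r r f

  after r': (2 4 7)(3 6)
  after f': (1 6)(2 4 3 5 7)
  after r: (1 3 5 4 6)
  after r: (1 6)(2 7 4 3 5)
  after f: (2 5)(3 6)(4 7)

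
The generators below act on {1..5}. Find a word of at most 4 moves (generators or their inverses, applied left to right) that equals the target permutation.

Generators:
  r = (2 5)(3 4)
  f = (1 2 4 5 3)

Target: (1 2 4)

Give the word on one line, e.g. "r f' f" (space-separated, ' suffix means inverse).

f' f' r'

  after f': (1 3 5 4 2)
  after f': (1 5 2 3 4)
  after r': (1 2 4)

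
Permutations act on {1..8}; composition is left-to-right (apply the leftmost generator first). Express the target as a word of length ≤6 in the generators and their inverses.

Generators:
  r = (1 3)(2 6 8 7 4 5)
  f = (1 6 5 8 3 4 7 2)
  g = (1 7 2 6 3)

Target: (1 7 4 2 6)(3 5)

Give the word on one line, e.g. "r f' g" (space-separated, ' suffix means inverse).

f r' g r' g'

  after f: (1 6 5 8 3 4 7 2)
  after r': (1 2 3 7 5 6 4 8)
  after g: (1 6 4 8 7 5 3 2)
  after r': (1 2 3 5)(4 6 7)
  after g': (1 7 4 2 6)(3 5)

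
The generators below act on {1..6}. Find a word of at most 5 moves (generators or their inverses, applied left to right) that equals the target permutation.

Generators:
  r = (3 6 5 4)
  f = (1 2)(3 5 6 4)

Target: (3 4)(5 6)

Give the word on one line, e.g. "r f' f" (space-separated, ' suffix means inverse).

  after r: (3 6 5 4)
  after r: (3 5)(4 6)
  after f: (1 2)(3 6)
  after f: (3 4)(5 6)

r r f f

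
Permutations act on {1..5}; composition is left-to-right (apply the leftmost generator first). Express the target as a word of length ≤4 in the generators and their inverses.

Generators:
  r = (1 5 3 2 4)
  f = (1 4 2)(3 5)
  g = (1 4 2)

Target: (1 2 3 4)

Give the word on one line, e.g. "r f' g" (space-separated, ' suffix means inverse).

  after r': (1 4 2 3 5)
  after g': (2 3 5)
  after r': (1 4 2 5 3)
  after f: (1 2 3 4)

r' g' r' f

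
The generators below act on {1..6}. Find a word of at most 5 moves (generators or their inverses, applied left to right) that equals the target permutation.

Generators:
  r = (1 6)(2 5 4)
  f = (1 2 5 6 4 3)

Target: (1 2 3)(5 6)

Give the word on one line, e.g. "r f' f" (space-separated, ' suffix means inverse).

  after f': (1 3 4 6 5 2)
  after f': (1 4 5)(2 3 6)
  after r: (1 2 3)(5 6)

f' f' r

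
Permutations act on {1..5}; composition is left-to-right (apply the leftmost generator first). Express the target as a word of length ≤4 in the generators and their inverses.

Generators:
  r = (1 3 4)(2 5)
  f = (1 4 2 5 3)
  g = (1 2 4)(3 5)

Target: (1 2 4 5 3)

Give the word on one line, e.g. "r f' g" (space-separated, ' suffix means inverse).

  after g: (1 2 4)(3 5)
  after g: (1 4 2)
  after f: (1 2 4 5 3)

g g f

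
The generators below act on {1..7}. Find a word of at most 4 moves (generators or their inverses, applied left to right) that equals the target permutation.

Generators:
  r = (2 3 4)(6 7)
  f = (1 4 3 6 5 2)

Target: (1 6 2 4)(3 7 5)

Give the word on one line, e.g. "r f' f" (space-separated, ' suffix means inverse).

f r' f

  after f: (1 4 3 6 5 2)
  after r': (1 3 7 6 5 4 2)
  after f: (1 6 2 4)(3 7 5)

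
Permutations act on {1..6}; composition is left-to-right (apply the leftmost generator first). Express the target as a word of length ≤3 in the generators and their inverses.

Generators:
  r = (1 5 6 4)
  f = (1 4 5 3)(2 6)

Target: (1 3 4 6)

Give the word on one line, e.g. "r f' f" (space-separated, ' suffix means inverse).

  after r': (1 4 6 5)
  after f: (1 5 4 2 6 3)
  after f: (1 3 4 6)

r' f f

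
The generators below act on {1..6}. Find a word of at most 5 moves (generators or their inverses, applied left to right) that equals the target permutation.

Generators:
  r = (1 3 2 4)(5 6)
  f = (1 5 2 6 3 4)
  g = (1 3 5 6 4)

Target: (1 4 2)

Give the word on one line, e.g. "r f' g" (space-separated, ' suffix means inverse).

  after g': (1 4 6 5 3)
  after f: (2 6)(3 5 4)
  after g: (1 3 6 2 4 5)
  after f: (1 4 2)

g' f g f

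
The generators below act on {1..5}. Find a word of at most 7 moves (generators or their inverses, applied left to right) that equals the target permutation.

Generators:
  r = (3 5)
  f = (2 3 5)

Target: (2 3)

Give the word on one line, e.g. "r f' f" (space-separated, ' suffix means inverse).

r f' r' f r

  after r: (3 5)
  after f': (2 5)
  after r': (2 3 5)
  after f: (2 5 3)
  after r: (2 3)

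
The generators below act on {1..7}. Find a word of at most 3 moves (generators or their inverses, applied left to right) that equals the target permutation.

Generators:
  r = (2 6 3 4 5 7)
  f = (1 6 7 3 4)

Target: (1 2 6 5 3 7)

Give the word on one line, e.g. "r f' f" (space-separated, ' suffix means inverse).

f r' f'

  after f: (1 6 7 3 4)
  after r': (1 2 7 6 5 4)
  after f': (1 2 6 5 3 7)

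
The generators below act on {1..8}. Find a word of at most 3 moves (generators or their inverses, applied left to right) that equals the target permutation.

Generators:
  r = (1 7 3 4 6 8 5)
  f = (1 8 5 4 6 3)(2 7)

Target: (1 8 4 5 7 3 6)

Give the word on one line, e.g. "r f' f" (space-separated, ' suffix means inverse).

f' f' r

  after f': (1 3 6 4 5 8)(2 7)
  after f': (1 6 5)(3 4 8)
  after r: (1 8 4 5 7 3 6)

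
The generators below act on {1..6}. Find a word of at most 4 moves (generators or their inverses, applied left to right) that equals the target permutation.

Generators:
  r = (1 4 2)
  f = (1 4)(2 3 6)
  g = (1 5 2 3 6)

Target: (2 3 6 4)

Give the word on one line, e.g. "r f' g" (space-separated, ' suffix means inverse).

  after f: (1 4)(2 3 6)
  after r': (2 3 6 4)

f r'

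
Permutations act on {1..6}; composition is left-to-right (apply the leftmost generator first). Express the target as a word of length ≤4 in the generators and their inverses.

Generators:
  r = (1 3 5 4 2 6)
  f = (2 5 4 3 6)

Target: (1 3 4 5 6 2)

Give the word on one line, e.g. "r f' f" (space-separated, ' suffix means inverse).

  after f': (2 6 3 4 5)
  after f': (2 3 5 6 4)
  after r': (1 6 5 2)
  after f': (1 3 4 5 6 2)

f' f' r' f'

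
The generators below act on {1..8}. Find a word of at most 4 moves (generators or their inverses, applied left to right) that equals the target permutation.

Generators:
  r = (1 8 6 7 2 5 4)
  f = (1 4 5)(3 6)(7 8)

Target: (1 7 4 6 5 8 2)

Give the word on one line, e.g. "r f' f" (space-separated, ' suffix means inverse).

r r r

  after r: (1 8 6 7 2 5 4)
  after r: (1 6 2 4 8 7 5)
  after r: (1 7 4 6 5 8 2)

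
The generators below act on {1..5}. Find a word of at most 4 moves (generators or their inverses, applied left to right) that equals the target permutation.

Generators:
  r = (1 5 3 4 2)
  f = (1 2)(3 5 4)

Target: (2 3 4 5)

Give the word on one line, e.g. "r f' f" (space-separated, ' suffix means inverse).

  after r': (1 2 4 3 5)
  after f: (2 3 4 5)

r' f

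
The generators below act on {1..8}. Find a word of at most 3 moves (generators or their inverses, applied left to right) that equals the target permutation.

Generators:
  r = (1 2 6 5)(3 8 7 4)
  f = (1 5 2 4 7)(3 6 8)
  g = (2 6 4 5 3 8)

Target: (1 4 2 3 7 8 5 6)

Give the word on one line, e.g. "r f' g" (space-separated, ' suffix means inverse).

r' r' g

  after r': (1 5 6 2)(3 4 7 8)
  after r': (1 6)(2 5)(3 7)(4 8)
  after g: (1 4 2 3 7 8 5 6)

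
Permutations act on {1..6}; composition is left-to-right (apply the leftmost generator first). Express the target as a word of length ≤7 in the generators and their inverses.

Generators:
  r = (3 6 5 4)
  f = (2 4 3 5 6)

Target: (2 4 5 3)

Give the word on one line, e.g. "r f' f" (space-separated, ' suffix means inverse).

f r' f r r

  after f: (2 4 3 5 6)
  after r': (2 5 3 6)
  after f: (2 6 4 3)
  after r: (2 5 4 6 3)
  after r: (2 4 5 3)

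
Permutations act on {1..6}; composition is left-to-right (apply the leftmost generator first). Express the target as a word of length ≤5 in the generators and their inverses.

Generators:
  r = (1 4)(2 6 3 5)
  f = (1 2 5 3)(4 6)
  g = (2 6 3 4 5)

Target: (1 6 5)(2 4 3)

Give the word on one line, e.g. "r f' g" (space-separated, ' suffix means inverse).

r f f f

  after r: (1 4)(2 6 3 5)
  after f: (1 6)(2 4)
  after f: (1 4 5 3)(2 6)
  after f: (1 6 5)(2 4 3)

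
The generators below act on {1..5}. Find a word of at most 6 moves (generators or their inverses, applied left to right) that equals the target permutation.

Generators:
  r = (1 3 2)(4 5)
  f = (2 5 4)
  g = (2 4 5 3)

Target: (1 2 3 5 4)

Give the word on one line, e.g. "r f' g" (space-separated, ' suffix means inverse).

  after f: (2 5 4)
  after r: (1 3 2 4)
  after f': (1 3 4)(2 5)
  after g: (1 2 3 5 4)

f r f' g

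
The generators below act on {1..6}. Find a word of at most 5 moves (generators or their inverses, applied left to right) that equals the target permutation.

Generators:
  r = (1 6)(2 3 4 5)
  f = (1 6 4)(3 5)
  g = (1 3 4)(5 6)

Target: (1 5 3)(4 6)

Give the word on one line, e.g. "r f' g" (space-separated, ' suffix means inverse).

  after g': (1 4 3)(5 6)
  after g': (1 3 4)
  after f: (1 5 3)(4 6)

g' g' f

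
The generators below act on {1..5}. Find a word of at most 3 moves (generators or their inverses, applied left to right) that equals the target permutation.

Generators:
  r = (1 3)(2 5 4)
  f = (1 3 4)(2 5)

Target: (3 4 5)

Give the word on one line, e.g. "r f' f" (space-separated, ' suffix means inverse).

  after r: (1 3)(2 5 4)
  after f': (3 4 5)

r f'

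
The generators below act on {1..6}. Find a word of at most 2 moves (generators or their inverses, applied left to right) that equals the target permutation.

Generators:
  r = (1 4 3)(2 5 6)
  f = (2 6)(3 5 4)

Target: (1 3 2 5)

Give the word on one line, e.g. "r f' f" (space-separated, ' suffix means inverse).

f r'

  after f: (2 6)(3 5 4)
  after r': (1 3 2 5)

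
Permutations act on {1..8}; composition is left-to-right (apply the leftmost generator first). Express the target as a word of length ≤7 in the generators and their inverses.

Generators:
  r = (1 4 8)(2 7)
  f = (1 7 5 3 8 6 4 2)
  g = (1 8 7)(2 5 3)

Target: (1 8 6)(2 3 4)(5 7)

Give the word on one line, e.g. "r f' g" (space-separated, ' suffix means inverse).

  after r: (1 4 8)(2 7)
  after g: (1 4 7 5 3 2)
  after f: (1 2 7 3)(4 5 8 6)
  after r: (1 7 3 4 5)(6 8)
  after g': (1 8 6)(2 3 4)(5 7)

r g f r g'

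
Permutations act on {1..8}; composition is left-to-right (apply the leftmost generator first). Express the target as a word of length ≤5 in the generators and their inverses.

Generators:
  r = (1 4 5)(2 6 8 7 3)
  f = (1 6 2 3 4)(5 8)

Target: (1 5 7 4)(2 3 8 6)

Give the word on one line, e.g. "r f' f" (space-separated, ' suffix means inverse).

f r f

  after f: (1 6 2 3 4)(5 8)
  after r: (1 8)(3 5 7)
  after f: (1 5 7 4)(2 3 8 6)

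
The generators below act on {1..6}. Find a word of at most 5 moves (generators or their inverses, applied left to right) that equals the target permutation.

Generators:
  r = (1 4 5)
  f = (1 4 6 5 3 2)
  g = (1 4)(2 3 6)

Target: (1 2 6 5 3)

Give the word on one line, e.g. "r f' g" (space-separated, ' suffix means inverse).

  after r: (1 4 5)
  after g': (2 6 3)(4 5)
  after g': (1 4 5)(2 3 6)
  after f': (2 5)(3 4 6)
  after f': (1 2 6 5 3)

r g' g' f' f'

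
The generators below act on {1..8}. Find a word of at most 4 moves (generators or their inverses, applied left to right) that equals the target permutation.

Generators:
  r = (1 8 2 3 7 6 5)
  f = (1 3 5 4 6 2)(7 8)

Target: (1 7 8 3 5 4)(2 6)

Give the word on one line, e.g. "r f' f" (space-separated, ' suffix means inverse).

  after r': (1 5 6 7 3 2 8)
  after f': (1 3 6 8 2 7)(4 5)
  after r: (1 7 8 3 5 4)(2 6)

r' f' r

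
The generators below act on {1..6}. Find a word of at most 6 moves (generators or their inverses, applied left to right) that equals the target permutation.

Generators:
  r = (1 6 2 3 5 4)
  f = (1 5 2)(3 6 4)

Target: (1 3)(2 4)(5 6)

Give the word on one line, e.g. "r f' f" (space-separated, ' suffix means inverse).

r' f f f f

  after r': (1 4 5 3 2 6)
  after f: (1 3)(2 4)(5 6)
  after f: (1 6 2 3 5 4)
  after f: (1 4 5 3 2 6)
  after f: (1 3)(2 4)(5 6)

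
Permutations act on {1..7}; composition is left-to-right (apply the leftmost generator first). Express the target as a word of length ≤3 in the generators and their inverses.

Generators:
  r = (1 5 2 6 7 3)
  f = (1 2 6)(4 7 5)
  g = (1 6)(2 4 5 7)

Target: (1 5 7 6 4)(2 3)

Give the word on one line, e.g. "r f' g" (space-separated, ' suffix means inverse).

g' r f

  after g': (1 6)(2 7 5 4)
  after r: (1 7 2 3)(4 6 5)
  after f: (1 5 7 6 4)(2 3)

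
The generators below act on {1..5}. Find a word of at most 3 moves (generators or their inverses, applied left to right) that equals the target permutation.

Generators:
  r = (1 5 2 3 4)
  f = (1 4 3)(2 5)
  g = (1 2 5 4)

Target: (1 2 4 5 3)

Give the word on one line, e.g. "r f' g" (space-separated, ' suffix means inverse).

r r

  after r: (1 5 2 3 4)
  after r: (1 2 4 5 3)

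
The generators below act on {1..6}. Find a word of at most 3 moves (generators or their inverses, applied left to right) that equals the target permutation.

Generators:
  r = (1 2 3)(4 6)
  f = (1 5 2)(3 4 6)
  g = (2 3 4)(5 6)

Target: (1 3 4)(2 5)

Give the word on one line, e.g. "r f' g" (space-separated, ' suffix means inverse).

  after g': (2 4 3)(5 6)
  after r: (1 2 6 5 4)
  after g: (1 3 4)(2 5)

g' r g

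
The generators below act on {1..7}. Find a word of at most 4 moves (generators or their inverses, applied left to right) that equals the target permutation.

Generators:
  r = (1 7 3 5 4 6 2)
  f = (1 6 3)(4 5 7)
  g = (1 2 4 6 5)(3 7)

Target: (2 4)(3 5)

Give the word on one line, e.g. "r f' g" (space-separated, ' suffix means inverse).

r r f

  after r: (1 7 3 5 4 6 2)
  after r: (1 3 4 2 7 5 6)
  after f: (2 4)(3 5)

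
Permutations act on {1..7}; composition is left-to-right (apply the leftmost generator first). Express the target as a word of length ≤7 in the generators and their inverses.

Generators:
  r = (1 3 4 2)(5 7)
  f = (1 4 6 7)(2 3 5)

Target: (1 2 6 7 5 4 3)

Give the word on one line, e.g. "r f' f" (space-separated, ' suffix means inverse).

r f' r r f'

  after r: (1 3 4 2)(5 7)
  after f': (1 2 7 3)(4 5 6)
  after r: (2 5 6)(4 7)
  after r: (1 3 4 5 6)(2 7)
  after f': (1 2 6 7 5 4 3)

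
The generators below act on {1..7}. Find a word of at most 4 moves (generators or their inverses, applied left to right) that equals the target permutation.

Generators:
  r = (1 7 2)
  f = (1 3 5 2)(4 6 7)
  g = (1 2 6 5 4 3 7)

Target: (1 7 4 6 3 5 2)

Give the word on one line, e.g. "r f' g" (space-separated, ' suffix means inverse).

g' r' g'

  after g': (1 7 3 4 5 6 2)
  after r': (3 4 5 6 7)
  after g': (1 7 4 6 3 5 2)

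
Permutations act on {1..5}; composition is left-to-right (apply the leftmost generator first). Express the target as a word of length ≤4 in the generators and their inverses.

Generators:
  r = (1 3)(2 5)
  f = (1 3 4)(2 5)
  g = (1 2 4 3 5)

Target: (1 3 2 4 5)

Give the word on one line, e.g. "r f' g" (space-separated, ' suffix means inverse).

f g' f r

  after f: (1 3 4)(2 5)
  after g': (1 4 5)(2 3)
  after f: (2 4)(3 5)
  after r: (1 3 2 4 5)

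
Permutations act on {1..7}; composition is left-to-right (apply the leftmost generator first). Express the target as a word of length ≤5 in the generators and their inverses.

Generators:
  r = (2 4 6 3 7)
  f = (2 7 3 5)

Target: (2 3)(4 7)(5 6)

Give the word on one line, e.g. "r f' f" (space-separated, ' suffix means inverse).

  after r': (2 7 3 6 4)
  after r': (2 3 4 7 6)
  after f': (2 7 6 5 3 4)
  after r': (2 3)(4 7)(5 6)

r' r' f' r'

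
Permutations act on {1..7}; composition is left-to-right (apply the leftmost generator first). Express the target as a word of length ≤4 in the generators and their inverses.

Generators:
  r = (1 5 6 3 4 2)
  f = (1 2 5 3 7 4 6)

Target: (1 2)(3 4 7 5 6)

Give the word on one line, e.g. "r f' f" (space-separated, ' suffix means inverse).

  after f: (1 2 5 3 7 4 6)
  after r: (2 6 5 4 3 7)
  after f: (1 2)(3 4 7 5 6)

f r f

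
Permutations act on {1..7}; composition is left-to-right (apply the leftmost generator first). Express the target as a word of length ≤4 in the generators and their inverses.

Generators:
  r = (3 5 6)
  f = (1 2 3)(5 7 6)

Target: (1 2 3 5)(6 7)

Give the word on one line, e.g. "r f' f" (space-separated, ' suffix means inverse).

r' f' f'

  after r': (3 6 5)
  after f': (1 3 7 5 2)
  after f': (1 2 3 5)(6 7)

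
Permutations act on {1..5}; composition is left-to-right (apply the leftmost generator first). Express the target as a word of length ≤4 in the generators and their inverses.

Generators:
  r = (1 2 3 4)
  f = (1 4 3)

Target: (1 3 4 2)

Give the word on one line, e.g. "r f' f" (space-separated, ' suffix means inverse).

  after f': (1 3 4)
  after r: (1 4 2 3)
  after f: (1 3 4 2)

f' r f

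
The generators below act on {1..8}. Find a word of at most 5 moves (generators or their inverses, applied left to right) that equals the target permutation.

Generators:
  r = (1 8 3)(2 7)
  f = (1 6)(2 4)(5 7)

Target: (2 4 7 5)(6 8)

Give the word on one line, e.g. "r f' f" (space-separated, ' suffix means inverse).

r r f r

  after r: (1 8 3)(2 7)
  after r: (1 3 8)
  after f: (1 3 8 6)(2 4)(5 7)
  after r: (2 4 7 5)(6 8)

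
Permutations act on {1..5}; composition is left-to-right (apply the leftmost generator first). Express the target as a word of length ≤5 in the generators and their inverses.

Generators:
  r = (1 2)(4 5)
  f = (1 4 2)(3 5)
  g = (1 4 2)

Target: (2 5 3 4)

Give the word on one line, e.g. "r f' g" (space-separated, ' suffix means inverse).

f g r

  after f: (1 4 2)(3 5)
  after g: (1 2 4)(3 5)
  after r: (2 5 3 4)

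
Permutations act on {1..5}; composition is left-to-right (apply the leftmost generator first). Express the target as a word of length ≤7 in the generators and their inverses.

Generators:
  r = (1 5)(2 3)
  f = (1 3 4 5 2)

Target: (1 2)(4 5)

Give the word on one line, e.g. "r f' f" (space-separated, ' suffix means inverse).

  after r': (1 5)(2 3)
  after f: (1 2 4 5 3)
  after r: (1 3 5 2 4)
  after f': (2 3 4)
  after f': (1 2)(4 5)

r' f r f' f'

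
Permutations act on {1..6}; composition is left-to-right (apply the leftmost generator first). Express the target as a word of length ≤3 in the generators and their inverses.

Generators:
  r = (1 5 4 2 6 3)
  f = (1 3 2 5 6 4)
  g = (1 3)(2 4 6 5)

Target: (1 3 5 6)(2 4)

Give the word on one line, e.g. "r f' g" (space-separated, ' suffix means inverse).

  after r': (1 3 6 2 4 5)
  after g': (3 4 6 5)
  after r': (1 3 5 6)(2 4)

r' g' r'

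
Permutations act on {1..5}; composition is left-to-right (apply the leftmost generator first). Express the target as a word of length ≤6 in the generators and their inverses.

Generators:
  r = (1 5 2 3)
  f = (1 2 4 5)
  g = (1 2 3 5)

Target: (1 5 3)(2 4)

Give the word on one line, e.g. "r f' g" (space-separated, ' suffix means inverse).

g' g' r' g' f'

  after g': (1 5 3 2)
  after g': (1 3)(2 5)
  after r': (1 2)
  after g': (2 5 3)
  after f': (1 5 3)(2 4)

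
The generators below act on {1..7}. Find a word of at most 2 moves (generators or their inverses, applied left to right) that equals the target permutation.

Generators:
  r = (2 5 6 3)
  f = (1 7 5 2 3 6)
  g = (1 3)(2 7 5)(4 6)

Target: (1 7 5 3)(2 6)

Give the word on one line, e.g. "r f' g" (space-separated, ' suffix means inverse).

  after r': (2 3 6 5)
  after f: (1 7 5 3)(2 6)

r' f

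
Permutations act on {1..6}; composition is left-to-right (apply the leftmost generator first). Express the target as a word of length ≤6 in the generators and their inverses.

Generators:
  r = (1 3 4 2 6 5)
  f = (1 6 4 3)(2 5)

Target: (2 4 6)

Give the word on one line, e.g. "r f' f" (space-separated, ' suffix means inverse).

  after r': (1 5 6 2 4 3)
  after r': (1 6 4)(2 3 5)
  after r': (1 2)(3 6)(4 5)
  after f': (1 5 6 4 2 3)
  after r: (2 4 6)

r' r' r' f' r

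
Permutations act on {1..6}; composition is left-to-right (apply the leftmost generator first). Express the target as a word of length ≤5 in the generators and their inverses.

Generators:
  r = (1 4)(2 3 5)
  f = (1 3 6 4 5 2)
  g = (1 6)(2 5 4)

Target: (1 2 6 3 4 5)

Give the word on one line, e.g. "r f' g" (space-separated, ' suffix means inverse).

f g' r'

  after f: (1 3 6 4 5 2)
  after g': (1 3)(2 6 5 4)
  after r': (1 2 6 3 4 5)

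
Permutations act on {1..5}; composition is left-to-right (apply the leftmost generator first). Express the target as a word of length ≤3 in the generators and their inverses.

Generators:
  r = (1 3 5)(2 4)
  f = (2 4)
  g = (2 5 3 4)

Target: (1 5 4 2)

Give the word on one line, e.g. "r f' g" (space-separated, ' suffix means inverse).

  after f': (2 4)
  after g': (2 3 5)
  after r': (1 5 4 2)

f' g' r'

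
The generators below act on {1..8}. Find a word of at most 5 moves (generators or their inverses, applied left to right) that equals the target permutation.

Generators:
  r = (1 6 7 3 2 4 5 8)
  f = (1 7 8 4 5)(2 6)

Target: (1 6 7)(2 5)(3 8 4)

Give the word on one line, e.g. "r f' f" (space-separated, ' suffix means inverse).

  after r': (1 8 5 4 2 3 7 6)
  after f': (1 7 2 3)(4 6 5 8)
  after r: (1 3 6 8 5)(4 7)
  after r: (1 2 4 3 7 5 6)
  after f: (1 6 7)(2 5)(3 8 4)

r' f' r r f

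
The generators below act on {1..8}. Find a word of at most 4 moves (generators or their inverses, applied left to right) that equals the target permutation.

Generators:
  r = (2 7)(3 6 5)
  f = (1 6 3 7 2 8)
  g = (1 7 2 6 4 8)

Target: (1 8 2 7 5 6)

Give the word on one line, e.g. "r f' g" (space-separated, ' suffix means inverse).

  after f': (1 8 2 7 3 6)
  after r: (1 8 7 6)(3 5)
  after r: (1 8 2 7 5 6)

f' r r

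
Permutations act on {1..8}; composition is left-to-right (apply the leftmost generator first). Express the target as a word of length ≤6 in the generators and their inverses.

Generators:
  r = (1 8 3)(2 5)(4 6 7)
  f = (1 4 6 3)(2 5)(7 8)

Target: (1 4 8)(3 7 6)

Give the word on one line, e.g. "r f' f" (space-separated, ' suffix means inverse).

  after f: (1 4 6 3)(2 5)(7 8)
  after r': (1 7)(6 8)
  after r': (1 6)(2 5)(3 8 4 7)
  after f': (1 4 8)(3 7 6)

f r' r' f'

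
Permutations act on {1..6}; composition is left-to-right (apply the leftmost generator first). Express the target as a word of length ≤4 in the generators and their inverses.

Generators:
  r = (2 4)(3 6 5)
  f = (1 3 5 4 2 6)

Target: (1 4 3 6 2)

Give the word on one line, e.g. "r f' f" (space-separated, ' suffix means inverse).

  after r': (2 4)(3 5 6)
  after f': (1 6)(2 5)
  after f': (1 2 3)(4 5)
  after f': (1 4 3 6 2)

r' f' f' f'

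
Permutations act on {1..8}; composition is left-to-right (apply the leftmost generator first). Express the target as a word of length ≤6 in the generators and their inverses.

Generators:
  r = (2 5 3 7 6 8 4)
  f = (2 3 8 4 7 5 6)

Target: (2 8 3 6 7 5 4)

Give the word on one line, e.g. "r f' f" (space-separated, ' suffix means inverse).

  after f: (2 3 8 4 7 5 6)
  after r': (2 5 7)(3 6 4)
  after r': (3 7 4 5)(6 8)
  after f: (2 3 5 8)(4 6)
  after f: (2 8 3 6 7 5 4)

f r' r' f f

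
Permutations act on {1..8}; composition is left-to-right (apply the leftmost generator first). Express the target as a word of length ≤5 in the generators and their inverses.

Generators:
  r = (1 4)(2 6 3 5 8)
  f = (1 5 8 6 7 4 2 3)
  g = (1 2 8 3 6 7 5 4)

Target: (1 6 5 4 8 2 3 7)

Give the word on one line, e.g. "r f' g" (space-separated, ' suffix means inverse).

r' f r

  after r': (1 4)(2 8 5 3 6)
  after f: (1 2 6 3 7 4 5)
  after r: (1 6 5 4 8 2 3 7)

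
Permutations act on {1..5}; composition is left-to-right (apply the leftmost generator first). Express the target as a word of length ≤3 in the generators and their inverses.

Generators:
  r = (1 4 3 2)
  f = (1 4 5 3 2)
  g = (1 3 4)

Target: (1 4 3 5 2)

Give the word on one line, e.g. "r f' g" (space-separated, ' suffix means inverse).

  after r': (1 2 3 4)
  after f: (3 5)
  after r: (1 4 3 5 2)

r' f r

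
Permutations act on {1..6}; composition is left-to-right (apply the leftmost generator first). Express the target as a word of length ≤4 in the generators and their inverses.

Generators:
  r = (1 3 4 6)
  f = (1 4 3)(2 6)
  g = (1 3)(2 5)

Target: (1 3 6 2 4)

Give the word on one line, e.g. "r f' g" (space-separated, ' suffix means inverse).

  after f: (1 4 3)(2 6)
  after r': (1 3 6 2 4)

f r'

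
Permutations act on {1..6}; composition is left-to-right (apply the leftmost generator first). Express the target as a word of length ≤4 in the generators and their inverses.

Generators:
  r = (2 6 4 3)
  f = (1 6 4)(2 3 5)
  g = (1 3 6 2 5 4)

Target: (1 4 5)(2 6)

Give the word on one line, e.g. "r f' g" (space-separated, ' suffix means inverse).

  after f': (1 4 6)(2 5 3)
  after g: (2 4)(3 5 6)
  after f': (1 4 5)(2 6)

f' g f'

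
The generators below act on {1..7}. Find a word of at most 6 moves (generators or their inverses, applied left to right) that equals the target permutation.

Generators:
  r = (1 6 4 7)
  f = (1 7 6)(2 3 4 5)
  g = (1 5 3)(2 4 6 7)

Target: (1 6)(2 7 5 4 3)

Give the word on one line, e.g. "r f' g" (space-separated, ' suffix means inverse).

f g f f g

  after f: (1 7 6)(2 3 4 5)
  after g: (1 2)(3 6 5 4)
  after f: (1 3)(2 7 6)
  after f: (1 4 5 2 6 3 7)
  after g: (1 6)(2 7 5 4 3)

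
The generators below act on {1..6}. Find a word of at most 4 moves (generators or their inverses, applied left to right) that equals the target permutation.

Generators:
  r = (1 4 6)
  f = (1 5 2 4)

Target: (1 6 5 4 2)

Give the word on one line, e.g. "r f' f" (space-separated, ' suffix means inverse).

r' f' f'

  after r': (1 6 4)
  after f': (1 6 2 5)
  after f': (1 6 5 4 2)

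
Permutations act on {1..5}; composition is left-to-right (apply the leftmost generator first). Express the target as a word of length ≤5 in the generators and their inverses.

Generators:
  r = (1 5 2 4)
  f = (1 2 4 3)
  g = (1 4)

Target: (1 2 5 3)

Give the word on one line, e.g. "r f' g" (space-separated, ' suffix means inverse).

  after f': (1 3 4 2)
  after r: (1 3)(2 5)
  after f: (2 5 4 3)
  after g': (1 4 3 2 5)
  after f': (1 2 5 3)

f' r f g' f'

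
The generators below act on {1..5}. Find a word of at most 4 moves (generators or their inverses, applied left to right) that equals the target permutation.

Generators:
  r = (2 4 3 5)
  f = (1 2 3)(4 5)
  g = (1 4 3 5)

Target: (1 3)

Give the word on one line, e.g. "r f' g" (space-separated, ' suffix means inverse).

  after r: (2 4 3 5)
  after r: (2 3)(4 5)
  after f': (1 3)

r r f'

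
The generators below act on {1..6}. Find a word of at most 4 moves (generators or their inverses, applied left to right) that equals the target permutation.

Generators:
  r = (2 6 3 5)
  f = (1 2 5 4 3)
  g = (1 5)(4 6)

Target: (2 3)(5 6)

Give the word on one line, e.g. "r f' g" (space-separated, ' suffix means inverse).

r r

  after r: (2 6 3 5)
  after r: (2 3)(5 6)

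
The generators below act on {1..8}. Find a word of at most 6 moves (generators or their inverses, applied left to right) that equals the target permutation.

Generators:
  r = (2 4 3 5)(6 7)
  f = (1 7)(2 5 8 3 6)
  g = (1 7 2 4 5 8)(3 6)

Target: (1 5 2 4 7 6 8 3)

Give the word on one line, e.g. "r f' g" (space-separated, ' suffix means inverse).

f' r g r

  after f': (1 7)(2 6 3 8 5)
  after r: (1 6 5 4 3 8 2 7)
  after g: (1 3)(4 6 8)
  after r: (1 5 2 4 7 6 8 3)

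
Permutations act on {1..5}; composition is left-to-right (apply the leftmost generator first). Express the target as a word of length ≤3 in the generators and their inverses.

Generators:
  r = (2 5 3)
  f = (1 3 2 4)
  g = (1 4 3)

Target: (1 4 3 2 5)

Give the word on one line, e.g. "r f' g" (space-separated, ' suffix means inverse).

r g

  after r: (2 5 3)
  after g: (1 4 3 2 5)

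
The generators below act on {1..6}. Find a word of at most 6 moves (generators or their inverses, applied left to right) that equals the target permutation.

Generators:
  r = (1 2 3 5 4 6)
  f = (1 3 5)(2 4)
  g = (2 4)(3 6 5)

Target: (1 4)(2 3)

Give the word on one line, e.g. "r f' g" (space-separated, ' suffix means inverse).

g f r' f

  after g: (2 4)(3 6 5)
  after f: (1 3 6)
  after r': (1 2)(3 4 5)
  after f: (1 4)(2 3)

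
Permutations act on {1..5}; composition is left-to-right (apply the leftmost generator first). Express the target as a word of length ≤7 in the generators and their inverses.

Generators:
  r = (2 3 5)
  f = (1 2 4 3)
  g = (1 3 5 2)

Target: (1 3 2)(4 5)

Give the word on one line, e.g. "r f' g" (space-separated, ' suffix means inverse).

  after g': (1 2 5 3)
  after g': (1 5)(2 3)
  after g': (1 3 5 2)
  after f: (3 5 4)
  after g: (1 3 2)(4 5)

g' g' g' f g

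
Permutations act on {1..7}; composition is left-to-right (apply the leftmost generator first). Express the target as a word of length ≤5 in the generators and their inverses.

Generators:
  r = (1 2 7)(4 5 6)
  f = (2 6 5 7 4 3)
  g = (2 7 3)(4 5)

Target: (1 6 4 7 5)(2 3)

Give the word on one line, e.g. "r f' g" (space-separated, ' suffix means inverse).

  after g': (2 3 7)(4 5)
  after r: (1 2 3)(4 6)
  after g: (1 7 3)(4 6 5)
  after f': (1 5 7 4 2 3)
  after r: (1 6 4 7 5)(2 3)

g' r g f' r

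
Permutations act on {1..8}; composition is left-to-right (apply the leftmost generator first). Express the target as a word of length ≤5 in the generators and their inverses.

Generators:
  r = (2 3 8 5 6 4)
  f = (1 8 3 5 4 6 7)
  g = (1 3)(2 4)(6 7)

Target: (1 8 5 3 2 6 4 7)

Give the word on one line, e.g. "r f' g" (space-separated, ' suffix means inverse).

  after r': (2 4 6 5 8 3)
  after g': (1 3 4 7 6 5 8)
  after g': (2 4 6 5 8 3)
  after f: (1 8 5 3 2 6 4 7)

r' g' g' f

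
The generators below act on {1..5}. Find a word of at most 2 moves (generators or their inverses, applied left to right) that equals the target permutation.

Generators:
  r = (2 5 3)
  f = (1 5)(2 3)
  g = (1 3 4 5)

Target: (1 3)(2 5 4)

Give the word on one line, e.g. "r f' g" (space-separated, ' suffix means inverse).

g' r

  after g': (1 5 4 3)
  after r: (1 3)(2 5 4)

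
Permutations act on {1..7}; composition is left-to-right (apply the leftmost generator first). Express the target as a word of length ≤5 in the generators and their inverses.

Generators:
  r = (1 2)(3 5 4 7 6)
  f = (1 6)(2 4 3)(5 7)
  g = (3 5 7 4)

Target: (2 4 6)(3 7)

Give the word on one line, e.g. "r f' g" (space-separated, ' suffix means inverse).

r r f g f'

  after r: (1 2)(3 5 4 7 6)
  after r: (3 4 6 5 7)
  after f: (1 6 7 2 4)
  after g: (1 6 4)(2 3 5 7)
  after f': (2 4 6)(3 7)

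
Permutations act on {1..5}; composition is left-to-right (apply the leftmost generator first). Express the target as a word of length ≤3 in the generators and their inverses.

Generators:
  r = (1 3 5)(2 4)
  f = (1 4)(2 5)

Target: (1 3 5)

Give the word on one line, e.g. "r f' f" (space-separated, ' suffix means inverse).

r' r'

  after r': (1 5 3)(2 4)
  after r': (1 3 5)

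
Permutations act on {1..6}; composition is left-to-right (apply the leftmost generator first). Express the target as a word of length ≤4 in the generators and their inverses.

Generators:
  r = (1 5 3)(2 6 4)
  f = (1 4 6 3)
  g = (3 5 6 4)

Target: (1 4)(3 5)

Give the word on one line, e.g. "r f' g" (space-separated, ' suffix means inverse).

f' g'

  after f': (1 3 6 4)
  after g': (1 4)(3 5)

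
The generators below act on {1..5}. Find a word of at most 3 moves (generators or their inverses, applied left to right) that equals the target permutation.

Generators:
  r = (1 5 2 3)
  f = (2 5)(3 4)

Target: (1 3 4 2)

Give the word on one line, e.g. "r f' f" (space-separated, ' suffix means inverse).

f' r'

  after f': (2 5)(3 4)
  after r': (1 3 4 2)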